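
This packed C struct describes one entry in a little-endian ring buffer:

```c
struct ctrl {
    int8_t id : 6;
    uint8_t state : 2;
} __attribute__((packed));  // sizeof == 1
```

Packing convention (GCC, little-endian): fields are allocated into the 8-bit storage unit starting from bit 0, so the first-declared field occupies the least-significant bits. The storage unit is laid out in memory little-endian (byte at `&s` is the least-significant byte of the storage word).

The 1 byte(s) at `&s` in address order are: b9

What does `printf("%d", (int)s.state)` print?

2

[0]=0xb9 (little-endian) → word 0xb9
id:6 @ bit 0 → (0xb9>>0)&0x3f = 0x39
state:2 @ bit 6 → (0xb9>>6)&0x3 = 0x2  ←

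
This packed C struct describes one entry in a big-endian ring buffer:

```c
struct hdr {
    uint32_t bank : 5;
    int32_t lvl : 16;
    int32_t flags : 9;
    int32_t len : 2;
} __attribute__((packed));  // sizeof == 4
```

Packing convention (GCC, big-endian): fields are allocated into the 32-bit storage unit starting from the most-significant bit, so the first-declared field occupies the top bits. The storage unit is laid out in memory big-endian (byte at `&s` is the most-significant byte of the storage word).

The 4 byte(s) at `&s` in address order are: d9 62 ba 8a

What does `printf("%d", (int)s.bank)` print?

27

[0]=0xd9 [1]=0x62 [2]=0xba [3]=0x8a (big-endian) → word 0xd962ba8a
bank:5 @ bit 27 → (0xd962ba8a>>27)&0x1f = 0x1b  ←
lvl:16 @ bit 11 → (0xd962ba8a>>11)&0xffff = 0x2c57
flags:9 @ bit 2 → (0xd962ba8a>>2)&0x1ff = 0xa2
len:2 @ bit 0 → (0xd962ba8a>>0)&0x3 = 0x2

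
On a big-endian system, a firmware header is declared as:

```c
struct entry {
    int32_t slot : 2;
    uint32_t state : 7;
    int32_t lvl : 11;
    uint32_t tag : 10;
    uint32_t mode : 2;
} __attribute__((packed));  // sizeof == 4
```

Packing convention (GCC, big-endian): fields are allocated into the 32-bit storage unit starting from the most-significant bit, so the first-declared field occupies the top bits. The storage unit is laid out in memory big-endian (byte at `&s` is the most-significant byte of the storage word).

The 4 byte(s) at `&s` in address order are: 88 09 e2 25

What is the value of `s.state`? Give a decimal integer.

16

[0]=0x88 [1]=0x09 [2]=0xe2 [3]=0x25 (big-endian) → word 0x8809e225
slot [30+:2] = (word>>30) & 0x3 = 2
state [23+:7] = (word>>23) & 0x7f = 16  ←
lvl [12+:11] = (word>>12) & 0x7ff = 158
tag [2+:10] = (word>>2) & 0x3ff = 137
mode [0+:2] = (word>>0) & 0x3 = 1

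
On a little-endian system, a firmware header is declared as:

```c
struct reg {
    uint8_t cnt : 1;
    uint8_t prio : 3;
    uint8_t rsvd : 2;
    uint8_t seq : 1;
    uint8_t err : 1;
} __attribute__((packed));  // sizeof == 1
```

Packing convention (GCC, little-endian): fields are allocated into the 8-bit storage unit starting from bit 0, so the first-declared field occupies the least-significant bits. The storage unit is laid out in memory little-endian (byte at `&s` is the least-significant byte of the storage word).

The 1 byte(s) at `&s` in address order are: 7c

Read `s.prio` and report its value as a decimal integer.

6

[0]=0x7c (little-endian) → word 0x7c
cnt:1 @ bit 0 → (0x7c>>0)&0x1 = 0x0
prio:3 @ bit 1 → (0x7c>>1)&0x7 = 0x6  ←
rsvd:2 @ bit 4 → (0x7c>>4)&0x3 = 0x3
seq:1 @ bit 6 → (0x7c>>6)&0x1 = 0x1
err:1 @ bit 7 → (0x7c>>7)&0x1 = 0x0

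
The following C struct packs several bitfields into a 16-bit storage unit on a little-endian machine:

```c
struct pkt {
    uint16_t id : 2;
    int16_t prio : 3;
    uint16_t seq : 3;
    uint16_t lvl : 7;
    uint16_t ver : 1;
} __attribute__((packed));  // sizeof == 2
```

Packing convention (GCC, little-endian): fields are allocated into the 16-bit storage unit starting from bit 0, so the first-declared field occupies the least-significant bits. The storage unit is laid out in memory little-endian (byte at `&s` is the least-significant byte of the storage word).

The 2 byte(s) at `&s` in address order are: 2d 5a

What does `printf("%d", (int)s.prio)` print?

3

[0]=0x2d [1]=0x5a (little-endian) → word 0x5a2d
id [0+:2] = (word>>0) & 0x3 = 1
prio [2+:3] = (word>>2) & 0x7 = 3  ←
seq [5+:3] = (word>>5) & 0x7 = 1
lvl [8+:7] = (word>>8) & 0x7f = 90
ver [15+:1] = (word>>15) & 0x1 = 0
prio signed 3b, MSB=0: value = 3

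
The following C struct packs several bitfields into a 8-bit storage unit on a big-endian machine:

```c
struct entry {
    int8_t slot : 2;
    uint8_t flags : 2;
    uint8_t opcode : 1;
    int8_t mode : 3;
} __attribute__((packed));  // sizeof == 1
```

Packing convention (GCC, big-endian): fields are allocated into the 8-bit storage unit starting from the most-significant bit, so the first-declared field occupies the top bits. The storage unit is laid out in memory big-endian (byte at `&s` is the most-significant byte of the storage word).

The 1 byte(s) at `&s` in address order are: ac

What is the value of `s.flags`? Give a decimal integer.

2

[0]=0xac (big-endian) → word 0xac
slot [6+:2] = (word>>6) & 0x3 = 2
flags [4+:2] = (word>>4) & 0x3 = 2  ←
opcode [3+:1] = (word>>3) & 0x1 = 1
mode [0+:3] = (word>>0) & 0x7 = 4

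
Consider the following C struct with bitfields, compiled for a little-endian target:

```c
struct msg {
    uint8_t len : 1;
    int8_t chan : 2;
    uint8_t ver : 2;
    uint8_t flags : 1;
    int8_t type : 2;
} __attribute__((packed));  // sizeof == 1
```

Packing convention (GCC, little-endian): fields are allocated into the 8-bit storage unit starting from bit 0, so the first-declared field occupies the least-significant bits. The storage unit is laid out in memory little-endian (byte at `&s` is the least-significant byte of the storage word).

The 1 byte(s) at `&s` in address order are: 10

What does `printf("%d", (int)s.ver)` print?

2

[0]=0x10 (little-endian) → word 0x10
len:1 @ bit 0 → (0x10>>0)&0x1 = 0x0
chan:2 @ bit 1 → (0x10>>1)&0x3 = 0x0
ver:2 @ bit 3 → (0x10>>3)&0x3 = 0x2  ←
flags:1 @ bit 5 → (0x10>>5)&0x1 = 0x0
type:2 @ bit 6 → (0x10>>6)&0x3 = 0x0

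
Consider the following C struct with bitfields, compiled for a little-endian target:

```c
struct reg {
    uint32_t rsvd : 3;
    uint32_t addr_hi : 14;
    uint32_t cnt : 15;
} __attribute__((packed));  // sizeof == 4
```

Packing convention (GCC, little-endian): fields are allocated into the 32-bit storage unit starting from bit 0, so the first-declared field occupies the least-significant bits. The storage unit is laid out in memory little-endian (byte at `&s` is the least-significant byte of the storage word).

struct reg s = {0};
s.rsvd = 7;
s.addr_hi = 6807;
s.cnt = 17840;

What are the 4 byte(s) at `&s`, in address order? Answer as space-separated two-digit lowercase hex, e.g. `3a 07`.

[0+:3] rsvd=7 & 0x7 = 0x7; word=0x00000007
[3+:14] addr_hi=6807 & 0x3fff = 0x1a97; word=0x0000d4bf
[17+:15] cnt=17840 & 0x7fff = 0x45b0; word=0x8b60d4bf
word = 0x8b60d4bf → little-endian bytes:
  [0]=0xbf  [1]=0xd4  [2]=0x60  [3]=0x8b

bf d4 60 8b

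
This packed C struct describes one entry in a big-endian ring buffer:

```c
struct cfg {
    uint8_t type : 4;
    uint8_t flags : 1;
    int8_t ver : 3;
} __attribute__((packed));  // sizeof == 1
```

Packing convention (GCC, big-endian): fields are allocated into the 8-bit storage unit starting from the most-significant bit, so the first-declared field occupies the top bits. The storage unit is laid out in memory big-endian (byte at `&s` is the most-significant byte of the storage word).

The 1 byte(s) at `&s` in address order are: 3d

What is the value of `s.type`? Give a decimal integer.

[0]=0x3d (big-endian) → word 0x3d
type [4+:4] = (word>>4) & 0xf = 3  ←
flags [3+:1] = (word>>3) & 0x1 = 1
ver [0+:3] = (word>>0) & 0x7 = 5

3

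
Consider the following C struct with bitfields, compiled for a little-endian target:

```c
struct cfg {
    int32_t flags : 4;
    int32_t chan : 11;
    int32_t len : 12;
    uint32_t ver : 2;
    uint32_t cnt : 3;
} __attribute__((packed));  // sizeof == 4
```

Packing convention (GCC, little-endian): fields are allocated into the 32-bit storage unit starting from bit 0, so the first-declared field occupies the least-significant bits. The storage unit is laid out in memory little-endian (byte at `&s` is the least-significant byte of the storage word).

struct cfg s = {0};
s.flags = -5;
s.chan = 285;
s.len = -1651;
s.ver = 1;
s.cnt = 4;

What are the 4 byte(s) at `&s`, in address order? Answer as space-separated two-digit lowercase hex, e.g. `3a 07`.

[0+:4] flags=-5 & 0xf = 0xb; word=0x0000000b
[4+:11] chan=285 & 0x7ff = 0x11d; word=0x000011db
[15+:12] len=-1651 & 0xfff = 0x98d; word=0x04c691db
[27+:2] ver=1 & 0x3 = 0x1; word=0x0cc691db
[29+:3] cnt=4 & 0x7 = 0x4; word=0x8cc691db
word = 0x8cc691db → little-endian bytes:
  [0]=0xdb  [1]=0x91  [2]=0xc6  [3]=0x8c

db 91 c6 8c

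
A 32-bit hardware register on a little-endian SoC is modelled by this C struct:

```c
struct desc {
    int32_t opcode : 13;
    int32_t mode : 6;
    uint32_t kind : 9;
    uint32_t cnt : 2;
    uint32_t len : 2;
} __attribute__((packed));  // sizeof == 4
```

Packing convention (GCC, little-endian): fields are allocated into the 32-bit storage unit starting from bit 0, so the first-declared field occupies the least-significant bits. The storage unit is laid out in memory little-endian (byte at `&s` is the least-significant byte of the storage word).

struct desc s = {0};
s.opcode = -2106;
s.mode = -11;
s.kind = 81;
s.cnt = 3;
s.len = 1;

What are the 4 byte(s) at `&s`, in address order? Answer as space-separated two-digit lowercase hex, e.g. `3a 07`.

[0+:13] opcode=-2106 & 0x1fff = 0x17c6; word=0x000017c6
[13+:6] mode=-11 & 0x3f = 0x35; word=0x0006b7c6
[19+:9] kind=81 & 0x1ff = 0x51; word=0x028eb7c6
[28+:2] cnt=3 & 0x3 = 0x3; word=0x328eb7c6
[30+:2] len=1 & 0x3 = 0x1; word=0x728eb7c6
word = 0x728eb7c6 → little-endian bytes:
  [0]=0xc6  [1]=0xb7  [2]=0x8e  [3]=0x72

c6 b7 8e 72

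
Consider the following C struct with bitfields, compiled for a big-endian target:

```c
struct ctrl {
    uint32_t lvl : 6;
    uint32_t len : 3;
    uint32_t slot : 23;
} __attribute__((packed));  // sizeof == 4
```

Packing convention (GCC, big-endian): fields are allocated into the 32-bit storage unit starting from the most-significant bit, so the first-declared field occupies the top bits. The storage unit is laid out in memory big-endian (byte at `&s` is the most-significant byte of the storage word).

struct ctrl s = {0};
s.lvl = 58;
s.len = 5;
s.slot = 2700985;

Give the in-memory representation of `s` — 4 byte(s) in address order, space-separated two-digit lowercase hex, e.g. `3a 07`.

ea a9 36 b9

lvl (6b) val=58 bits=0x3a at bit 26: 0xe8000000
len (3b) val=5 bits=0x5 at bit 23: 0xea800000
slot (23b) val=2700985 bits=0x2936b9 at bit 0: 0xeaa936b9
word = 0xeaa936b9 → big-endian bytes:
  [0]=0xea  [1]=0xa9  [2]=0x36  [3]=0xb9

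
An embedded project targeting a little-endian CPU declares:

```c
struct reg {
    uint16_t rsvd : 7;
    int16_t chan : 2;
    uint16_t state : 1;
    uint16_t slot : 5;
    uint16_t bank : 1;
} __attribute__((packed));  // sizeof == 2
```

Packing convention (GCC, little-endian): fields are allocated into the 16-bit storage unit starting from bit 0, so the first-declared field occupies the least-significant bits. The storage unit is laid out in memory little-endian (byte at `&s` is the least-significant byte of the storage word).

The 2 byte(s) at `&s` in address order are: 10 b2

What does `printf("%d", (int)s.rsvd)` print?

16

[0]=0x10 [1]=0xb2 (little-endian) → word 0xb210
rsvd [0+:7] = (word>>0) & 0x7f = 16  ←
chan [7+:2] = (word>>7) & 0x3 = 0
state [9+:1] = (word>>9) & 0x1 = 1
slot [10+:5] = (word>>10) & 0x1f = 12
bank [15+:1] = (word>>15) & 0x1 = 1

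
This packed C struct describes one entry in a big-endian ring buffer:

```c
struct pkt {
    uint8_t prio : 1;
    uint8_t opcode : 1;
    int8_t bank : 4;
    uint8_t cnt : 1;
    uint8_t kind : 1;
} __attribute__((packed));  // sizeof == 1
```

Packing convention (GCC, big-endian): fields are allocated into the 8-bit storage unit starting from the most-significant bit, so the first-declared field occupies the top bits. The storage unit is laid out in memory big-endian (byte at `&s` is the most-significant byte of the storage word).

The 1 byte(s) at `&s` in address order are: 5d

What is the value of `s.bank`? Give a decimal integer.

7

[0]=0x5d (big-endian) → word 0x5d
prio [7+:1] = (word>>7) & 0x1 = 0
opcode [6+:1] = (word>>6) & 0x1 = 1
bank [2+:4] = (word>>2) & 0xf = 7  ←
cnt [1+:1] = (word>>1) & 0x1 = 0
kind [0+:1] = (word>>0) & 0x1 = 1
bank signed 4b, MSB=0: value = 7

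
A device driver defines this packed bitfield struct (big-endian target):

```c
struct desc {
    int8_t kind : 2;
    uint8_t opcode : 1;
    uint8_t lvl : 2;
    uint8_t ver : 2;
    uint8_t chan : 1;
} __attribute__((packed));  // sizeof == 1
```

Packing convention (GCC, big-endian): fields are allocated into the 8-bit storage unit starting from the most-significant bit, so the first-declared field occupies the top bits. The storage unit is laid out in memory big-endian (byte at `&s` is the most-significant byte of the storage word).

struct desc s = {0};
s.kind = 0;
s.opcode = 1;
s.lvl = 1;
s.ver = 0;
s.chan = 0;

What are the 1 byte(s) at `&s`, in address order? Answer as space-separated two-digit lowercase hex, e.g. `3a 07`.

kind (2b) val=0 bits=0x0 at bit 6: 0x00
opcode (1b) val=1 bits=0x1 at bit 5: 0x20
lvl (2b) val=1 bits=0x1 at bit 3: 0x28
ver (2b) val=0 bits=0x0 at bit 1: 0x28
chan (1b) val=0 bits=0x0 at bit 0: 0x28
word = 0x28 → big-endian bytes:
  [0]=0x28

28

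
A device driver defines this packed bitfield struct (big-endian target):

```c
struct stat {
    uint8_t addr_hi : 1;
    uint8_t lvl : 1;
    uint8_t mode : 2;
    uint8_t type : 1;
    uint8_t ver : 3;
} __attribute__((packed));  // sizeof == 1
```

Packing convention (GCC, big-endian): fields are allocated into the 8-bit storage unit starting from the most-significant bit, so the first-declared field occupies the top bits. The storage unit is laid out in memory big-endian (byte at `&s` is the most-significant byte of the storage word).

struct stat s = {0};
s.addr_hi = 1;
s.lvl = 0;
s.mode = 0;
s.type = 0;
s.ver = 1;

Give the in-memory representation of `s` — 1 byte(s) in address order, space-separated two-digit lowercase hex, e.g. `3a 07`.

81

addr_hi:1 = 1 → 0x1 << 7 → word 0x80
lvl:1 = 0 → 0x0 << 6 → word 0x80
mode:2 = 0 → 0x0 << 4 → word 0x80
type:1 = 0 → 0x0 << 3 → word 0x80
ver:3 = 1 → 0x1 << 0 → word 0x81
word = 0x81 → big-endian bytes:
  [0]=0x81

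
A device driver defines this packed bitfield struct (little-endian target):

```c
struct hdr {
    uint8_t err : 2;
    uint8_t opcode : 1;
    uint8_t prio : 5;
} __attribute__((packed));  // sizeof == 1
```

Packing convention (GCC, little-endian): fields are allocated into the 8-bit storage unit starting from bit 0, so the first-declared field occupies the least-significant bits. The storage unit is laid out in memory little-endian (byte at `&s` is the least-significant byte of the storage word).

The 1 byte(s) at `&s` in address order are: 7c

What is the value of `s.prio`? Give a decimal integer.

[0]=0x7c (little-endian) → word 0x7c
err [0+:2] = (word>>0) & 0x3 = 0
opcode [2+:1] = (word>>2) & 0x1 = 1
prio [3+:5] = (word>>3) & 0x1f = 15  ←

15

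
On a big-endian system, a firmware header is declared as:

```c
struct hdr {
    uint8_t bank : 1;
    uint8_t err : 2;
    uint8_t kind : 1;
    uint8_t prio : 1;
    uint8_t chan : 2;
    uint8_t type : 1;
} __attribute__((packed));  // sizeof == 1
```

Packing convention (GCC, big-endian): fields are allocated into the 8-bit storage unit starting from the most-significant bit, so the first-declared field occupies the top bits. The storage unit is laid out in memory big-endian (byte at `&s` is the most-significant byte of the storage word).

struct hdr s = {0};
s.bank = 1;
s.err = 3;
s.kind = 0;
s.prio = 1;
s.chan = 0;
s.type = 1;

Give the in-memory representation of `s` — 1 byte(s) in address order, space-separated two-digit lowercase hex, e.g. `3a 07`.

e9

bank (1b) val=1 bits=0x1 at bit 7: 0x80
err (2b) val=3 bits=0x3 at bit 5: 0xe0
kind (1b) val=0 bits=0x0 at bit 4: 0xe0
prio (1b) val=1 bits=0x1 at bit 3: 0xe8
chan (2b) val=0 bits=0x0 at bit 1: 0xe8
type (1b) val=1 bits=0x1 at bit 0: 0xe9
word = 0xe9 → big-endian bytes:
  [0]=0xe9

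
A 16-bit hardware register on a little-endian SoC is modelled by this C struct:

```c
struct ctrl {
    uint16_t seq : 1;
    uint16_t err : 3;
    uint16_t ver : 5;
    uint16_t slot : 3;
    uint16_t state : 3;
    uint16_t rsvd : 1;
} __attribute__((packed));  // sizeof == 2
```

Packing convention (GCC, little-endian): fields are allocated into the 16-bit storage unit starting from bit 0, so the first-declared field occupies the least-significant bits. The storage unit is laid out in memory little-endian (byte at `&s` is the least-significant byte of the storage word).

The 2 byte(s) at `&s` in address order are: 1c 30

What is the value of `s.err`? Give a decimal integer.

6

[0]=0x1c [1]=0x30 (little-endian) → word 0x301c
seq:1 @ bit 0 → (0x301c>>0)&0x1 = 0x0
err:3 @ bit 1 → (0x301c>>1)&0x7 = 0x6  ←
ver:5 @ bit 4 → (0x301c>>4)&0x1f = 0x1
slot:3 @ bit 9 → (0x301c>>9)&0x7 = 0x0
state:3 @ bit 12 → (0x301c>>12)&0x7 = 0x3
rsvd:1 @ bit 15 → (0x301c>>15)&0x1 = 0x0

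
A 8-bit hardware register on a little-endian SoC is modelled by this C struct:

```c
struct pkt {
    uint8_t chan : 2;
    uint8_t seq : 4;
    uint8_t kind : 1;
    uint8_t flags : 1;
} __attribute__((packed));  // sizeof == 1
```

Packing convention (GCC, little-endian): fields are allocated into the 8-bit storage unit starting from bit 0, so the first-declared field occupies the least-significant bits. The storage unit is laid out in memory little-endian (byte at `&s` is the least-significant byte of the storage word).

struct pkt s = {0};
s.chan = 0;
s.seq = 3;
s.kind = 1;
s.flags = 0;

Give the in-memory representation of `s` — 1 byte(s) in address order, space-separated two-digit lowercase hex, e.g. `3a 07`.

4c

chan:2 = 0 → 0x0 << 0 → word 0x00
seq:4 = 3 → 0x3 << 2 → word 0x0c
kind:1 = 1 → 0x1 << 6 → word 0x4c
flags:1 = 0 → 0x0 << 7 → word 0x4c
word = 0x4c → little-endian bytes:
  [0]=0x4c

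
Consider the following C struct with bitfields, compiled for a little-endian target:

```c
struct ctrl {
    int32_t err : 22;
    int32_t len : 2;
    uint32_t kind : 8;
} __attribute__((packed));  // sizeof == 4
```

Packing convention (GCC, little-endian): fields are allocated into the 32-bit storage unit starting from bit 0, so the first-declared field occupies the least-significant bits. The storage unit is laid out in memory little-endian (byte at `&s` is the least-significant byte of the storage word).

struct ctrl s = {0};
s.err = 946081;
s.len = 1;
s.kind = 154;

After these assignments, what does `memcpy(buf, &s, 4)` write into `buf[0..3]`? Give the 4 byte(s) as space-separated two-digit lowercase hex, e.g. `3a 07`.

[0+:22] err=946081 & 0x3fffff = 0xe6fa1; word=0x000e6fa1
[22+:2] len=1 & 0x3 = 0x1; word=0x004e6fa1
[24+:8] kind=154 & 0xff = 0x9a; word=0x9a4e6fa1
word = 0x9a4e6fa1 → little-endian bytes:
  [0]=0xa1  [1]=0x6f  [2]=0x4e  [3]=0x9a

a1 6f 4e 9a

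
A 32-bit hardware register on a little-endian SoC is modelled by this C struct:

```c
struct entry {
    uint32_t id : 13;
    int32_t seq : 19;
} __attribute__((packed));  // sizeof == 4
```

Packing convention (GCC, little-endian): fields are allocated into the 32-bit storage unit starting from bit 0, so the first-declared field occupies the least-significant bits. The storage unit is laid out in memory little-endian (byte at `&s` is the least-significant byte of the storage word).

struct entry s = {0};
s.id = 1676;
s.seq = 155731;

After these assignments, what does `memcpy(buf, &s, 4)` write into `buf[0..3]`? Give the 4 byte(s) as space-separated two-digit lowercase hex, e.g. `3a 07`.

8c 66 0a 4c

[0+:13] id=1676 & 0x1fff = 0x68c; word=0x0000068c
[13+:19] seq=155731 & 0x7ffff = 0x26053; word=0x4c0a668c
word = 0x4c0a668c → little-endian bytes:
  [0]=0x8c  [1]=0x66  [2]=0x0a  [3]=0x4c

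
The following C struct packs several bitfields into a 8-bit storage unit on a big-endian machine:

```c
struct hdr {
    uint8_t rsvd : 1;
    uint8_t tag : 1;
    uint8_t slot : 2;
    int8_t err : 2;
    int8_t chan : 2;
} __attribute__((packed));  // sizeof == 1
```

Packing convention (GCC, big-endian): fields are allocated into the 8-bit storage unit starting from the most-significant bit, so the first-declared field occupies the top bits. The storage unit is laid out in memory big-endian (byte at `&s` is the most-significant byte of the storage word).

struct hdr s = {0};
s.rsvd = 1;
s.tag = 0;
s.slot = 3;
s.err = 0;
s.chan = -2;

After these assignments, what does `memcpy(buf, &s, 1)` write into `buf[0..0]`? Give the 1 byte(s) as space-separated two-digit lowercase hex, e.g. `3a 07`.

rsvd:1 = 1 → 0x1 << 7 → word 0x80
tag:1 = 0 → 0x0 << 6 → word 0x80
slot:2 = 3 → 0x3 << 4 → word 0xb0
err:2 = 0 → 0x0 << 2 → word 0xb0
chan:2 = -2 → 0x2 << 0 → word 0xb2
word = 0xb2 → big-endian bytes:
  [0]=0xb2

b2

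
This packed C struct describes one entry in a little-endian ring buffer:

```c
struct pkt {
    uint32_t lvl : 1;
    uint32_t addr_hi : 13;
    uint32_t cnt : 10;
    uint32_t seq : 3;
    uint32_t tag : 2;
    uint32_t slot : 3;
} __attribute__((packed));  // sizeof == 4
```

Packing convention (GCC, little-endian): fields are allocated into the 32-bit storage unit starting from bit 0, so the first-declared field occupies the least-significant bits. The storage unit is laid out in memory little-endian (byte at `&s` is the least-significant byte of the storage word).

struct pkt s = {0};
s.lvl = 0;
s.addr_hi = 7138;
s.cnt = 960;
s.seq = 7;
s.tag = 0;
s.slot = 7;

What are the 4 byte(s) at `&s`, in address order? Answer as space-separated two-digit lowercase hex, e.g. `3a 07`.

lvl:1 = 0 → 0x0 << 0 → word 0x00000000
addr_hi:13 = 7138 → 0x1be2 << 1 → word 0x000037c4
cnt:10 = 960 → 0x3c0 << 14 → word 0x00f037c4
seq:3 = 7 → 0x7 << 24 → word 0x07f037c4
tag:2 = 0 → 0x0 << 27 → word 0x07f037c4
slot:3 = 7 → 0x7 << 29 → word 0xe7f037c4
word = 0xe7f037c4 → little-endian bytes:
  [0]=0xc4  [1]=0x37  [2]=0xf0  [3]=0xe7

c4 37 f0 e7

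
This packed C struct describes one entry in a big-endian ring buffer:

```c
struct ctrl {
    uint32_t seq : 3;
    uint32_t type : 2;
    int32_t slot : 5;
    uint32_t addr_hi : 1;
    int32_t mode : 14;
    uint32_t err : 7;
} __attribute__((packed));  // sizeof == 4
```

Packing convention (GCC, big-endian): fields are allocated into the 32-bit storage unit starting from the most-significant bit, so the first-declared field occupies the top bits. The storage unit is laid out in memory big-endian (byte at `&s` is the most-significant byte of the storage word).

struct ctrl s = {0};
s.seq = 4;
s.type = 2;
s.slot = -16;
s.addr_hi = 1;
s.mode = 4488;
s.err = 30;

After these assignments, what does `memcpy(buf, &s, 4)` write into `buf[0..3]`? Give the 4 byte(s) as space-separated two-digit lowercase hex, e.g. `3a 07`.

94 28 c4 1e

[29+:3] seq=4 & 0x7 = 0x4; word=0x80000000
[27+:2] type=2 & 0x3 = 0x2; word=0x90000000
[22+:5] slot=-16 & 0x1f = 0x10; word=0x94000000
[21+:1] addr_hi=1 & 0x1 = 0x1; word=0x94200000
[7+:14] mode=4488 & 0x3fff = 0x1188; word=0x9428c400
[0+:7] err=30 & 0x7f = 0x1e; word=0x9428c41e
word = 0x9428c41e → big-endian bytes:
  [0]=0x94  [1]=0x28  [2]=0xc4  [3]=0x1e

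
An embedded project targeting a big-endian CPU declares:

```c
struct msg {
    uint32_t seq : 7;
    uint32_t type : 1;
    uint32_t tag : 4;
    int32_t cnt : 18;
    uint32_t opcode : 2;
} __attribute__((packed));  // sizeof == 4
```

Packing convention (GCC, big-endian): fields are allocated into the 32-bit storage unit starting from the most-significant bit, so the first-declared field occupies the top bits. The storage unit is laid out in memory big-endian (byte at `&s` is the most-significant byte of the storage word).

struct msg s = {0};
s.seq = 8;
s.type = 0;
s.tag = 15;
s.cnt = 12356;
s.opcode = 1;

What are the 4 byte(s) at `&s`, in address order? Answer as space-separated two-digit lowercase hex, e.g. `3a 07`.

seq:7 = 8 → 0x8 << 25 → word 0x10000000
type:1 = 0 → 0x0 << 24 → word 0x10000000
tag:4 = 15 → 0xf << 20 → word 0x10f00000
cnt:18 = 12356 → 0x3044 << 2 → word 0x10f0c110
opcode:2 = 1 → 0x1 << 0 → word 0x10f0c111
word = 0x10f0c111 → big-endian bytes:
  [0]=0x10  [1]=0xf0  [2]=0xc1  [3]=0x11

10 f0 c1 11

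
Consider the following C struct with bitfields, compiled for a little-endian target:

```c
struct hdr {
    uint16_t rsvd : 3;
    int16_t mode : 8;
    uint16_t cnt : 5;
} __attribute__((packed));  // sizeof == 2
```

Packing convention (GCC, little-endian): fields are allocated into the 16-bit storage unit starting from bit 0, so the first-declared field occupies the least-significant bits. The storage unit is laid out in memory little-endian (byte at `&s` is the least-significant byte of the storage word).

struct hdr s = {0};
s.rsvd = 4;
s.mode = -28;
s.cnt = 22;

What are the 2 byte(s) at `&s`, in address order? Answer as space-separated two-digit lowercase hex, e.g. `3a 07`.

[0+:3] rsvd=4 & 0x7 = 0x4; word=0x0004
[3+:8] mode=-28 & 0xff = 0xe4; word=0x0724
[11+:5] cnt=22 & 0x1f = 0x16; word=0xb724
word = 0xb724 → little-endian bytes:
  [0]=0x24  [1]=0xb7

24 b7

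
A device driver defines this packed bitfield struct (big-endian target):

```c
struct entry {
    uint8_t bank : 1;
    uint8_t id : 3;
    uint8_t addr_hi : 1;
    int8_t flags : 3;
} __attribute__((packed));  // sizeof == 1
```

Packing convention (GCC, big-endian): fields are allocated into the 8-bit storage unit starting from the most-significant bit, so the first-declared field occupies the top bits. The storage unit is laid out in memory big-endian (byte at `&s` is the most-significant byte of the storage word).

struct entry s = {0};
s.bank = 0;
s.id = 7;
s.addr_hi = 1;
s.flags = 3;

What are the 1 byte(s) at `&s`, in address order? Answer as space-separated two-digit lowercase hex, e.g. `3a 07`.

7b

[7+:1] bank=0 & 0x1 = 0x0; word=0x00
[4+:3] id=7 & 0x7 = 0x7; word=0x70
[3+:1] addr_hi=1 & 0x1 = 0x1; word=0x78
[0+:3] flags=3 & 0x7 = 0x3; word=0x7b
word = 0x7b → big-endian bytes:
  [0]=0x7b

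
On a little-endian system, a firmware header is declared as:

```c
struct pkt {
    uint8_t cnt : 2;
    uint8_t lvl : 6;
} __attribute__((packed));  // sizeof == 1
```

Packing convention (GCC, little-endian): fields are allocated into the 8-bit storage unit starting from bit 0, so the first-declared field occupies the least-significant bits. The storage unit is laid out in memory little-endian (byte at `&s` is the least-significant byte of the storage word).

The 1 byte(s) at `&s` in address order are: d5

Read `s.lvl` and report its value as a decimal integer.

53

[0]=0xd5 (little-endian) → word 0xd5
cnt [0+:2] = (word>>0) & 0x3 = 1
lvl [2+:6] = (word>>2) & 0x3f = 53  ←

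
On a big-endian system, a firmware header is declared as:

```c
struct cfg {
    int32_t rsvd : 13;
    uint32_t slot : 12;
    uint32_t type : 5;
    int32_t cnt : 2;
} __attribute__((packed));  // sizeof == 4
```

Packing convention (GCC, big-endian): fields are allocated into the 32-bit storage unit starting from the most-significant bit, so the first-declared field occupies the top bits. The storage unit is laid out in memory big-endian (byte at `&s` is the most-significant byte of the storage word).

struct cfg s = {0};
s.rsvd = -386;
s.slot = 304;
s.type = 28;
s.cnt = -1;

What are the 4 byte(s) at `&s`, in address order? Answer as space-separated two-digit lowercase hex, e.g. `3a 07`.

f3 f0 98 73

rsvd (13b) val=-386 bits=0x1e7e at bit 19: 0xf3f00000
slot (12b) val=304 bits=0x130 at bit 7: 0xf3f09800
type (5b) val=28 bits=0x1c at bit 2: 0xf3f09870
cnt (2b) val=-1 bits=0x3 at bit 0: 0xf3f09873
word = 0xf3f09873 → big-endian bytes:
  [0]=0xf3  [1]=0xf0  [2]=0x98  [3]=0x73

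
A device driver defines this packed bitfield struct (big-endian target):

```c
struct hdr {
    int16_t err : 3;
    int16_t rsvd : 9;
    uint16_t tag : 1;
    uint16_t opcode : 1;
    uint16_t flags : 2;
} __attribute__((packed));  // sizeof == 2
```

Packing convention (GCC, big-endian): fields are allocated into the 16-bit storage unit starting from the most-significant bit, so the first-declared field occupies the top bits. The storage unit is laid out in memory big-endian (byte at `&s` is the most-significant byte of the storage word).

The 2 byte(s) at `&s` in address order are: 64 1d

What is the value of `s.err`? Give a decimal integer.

3

[0]=0x64 [1]=0x1d (big-endian) → word 0x641d
err:3 @ bit 13 → (0x641d>>13)&0x7 = 0x3  ←
rsvd:9 @ bit 4 → (0x641d>>4)&0x1ff = 0x41
tag:1 @ bit 3 → (0x641d>>3)&0x1 = 0x1
opcode:1 @ bit 2 → (0x641d>>2)&0x1 = 0x1
flags:2 @ bit 0 → (0x641d>>0)&0x3 = 0x1
err signed 3b, MSB=0: value = 3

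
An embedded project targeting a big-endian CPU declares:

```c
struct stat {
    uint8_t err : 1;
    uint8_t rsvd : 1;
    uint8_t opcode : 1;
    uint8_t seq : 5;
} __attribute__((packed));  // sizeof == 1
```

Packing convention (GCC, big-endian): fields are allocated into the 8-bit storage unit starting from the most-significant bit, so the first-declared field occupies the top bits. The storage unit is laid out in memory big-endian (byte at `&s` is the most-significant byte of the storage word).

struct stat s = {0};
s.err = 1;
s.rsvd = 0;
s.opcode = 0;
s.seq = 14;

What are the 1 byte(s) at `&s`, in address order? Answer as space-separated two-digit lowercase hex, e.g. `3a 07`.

[7+:1] err=1 & 0x1 = 0x1; word=0x80
[6+:1] rsvd=0 & 0x1 = 0x0; word=0x80
[5+:1] opcode=0 & 0x1 = 0x0; word=0x80
[0+:5] seq=14 & 0x1f = 0xe; word=0x8e
word = 0x8e → big-endian bytes:
  [0]=0x8e

8e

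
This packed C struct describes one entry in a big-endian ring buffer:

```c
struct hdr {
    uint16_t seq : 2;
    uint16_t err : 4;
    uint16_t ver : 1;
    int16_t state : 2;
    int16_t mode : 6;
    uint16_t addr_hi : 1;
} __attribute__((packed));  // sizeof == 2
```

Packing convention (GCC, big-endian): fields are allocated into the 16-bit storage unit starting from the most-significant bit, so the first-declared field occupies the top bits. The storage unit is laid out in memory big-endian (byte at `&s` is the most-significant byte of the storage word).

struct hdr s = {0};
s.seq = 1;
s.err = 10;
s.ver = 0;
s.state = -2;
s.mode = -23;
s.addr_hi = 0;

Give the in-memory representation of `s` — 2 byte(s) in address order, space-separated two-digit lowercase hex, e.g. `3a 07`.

seq (2b) val=1 bits=0x1 at bit 14: 0x4000
err (4b) val=10 bits=0xa at bit 10: 0x6800
ver (1b) val=0 bits=0x0 at bit 9: 0x6800
state (2b) val=-2 bits=0x2 at bit 7: 0x6900
mode (6b) val=-23 bits=0x29 at bit 1: 0x6952
addr_hi (1b) val=0 bits=0x0 at bit 0: 0x6952
word = 0x6952 → big-endian bytes:
  [0]=0x69  [1]=0x52

69 52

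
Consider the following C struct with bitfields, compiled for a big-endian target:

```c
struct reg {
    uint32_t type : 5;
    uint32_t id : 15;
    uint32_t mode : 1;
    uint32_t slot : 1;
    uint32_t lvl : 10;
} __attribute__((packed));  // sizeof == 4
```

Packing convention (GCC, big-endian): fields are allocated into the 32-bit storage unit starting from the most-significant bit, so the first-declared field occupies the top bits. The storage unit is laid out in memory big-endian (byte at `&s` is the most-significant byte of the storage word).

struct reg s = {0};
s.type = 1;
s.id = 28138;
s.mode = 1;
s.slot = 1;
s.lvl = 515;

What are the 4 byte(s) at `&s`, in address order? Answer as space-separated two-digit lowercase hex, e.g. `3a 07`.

[27+:5] type=1 & 0x1f = 0x1; word=0x08000000
[12+:15] id=28138 & 0x7fff = 0x6dea; word=0x0edea000
[11+:1] mode=1 & 0x1 = 0x1; word=0x0edea800
[10+:1] slot=1 & 0x1 = 0x1; word=0x0edeac00
[0+:10] lvl=515 & 0x3ff = 0x203; word=0x0edeae03
word = 0x0edeae03 → big-endian bytes:
  [0]=0x0e  [1]=0xde  [2]=0xae  [3]=0x03

0e de ae 03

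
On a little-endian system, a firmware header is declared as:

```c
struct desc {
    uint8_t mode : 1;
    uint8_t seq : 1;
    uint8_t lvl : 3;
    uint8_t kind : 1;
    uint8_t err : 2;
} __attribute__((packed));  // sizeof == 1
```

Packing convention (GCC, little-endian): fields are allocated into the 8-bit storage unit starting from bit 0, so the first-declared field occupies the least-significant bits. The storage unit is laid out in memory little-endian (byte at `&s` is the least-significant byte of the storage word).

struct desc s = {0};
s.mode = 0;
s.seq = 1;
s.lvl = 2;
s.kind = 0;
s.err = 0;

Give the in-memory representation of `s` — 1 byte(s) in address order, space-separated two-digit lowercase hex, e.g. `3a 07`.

mode:1 = 0 → 0x0 << 0 → word 0x00
seq:1 = 1 → 0x1 << 1 → word 0x02
lvl:3 = 2 → 0x2 << 2 → word 0x0a
kind:1 = 0 → 0x0 << 5 → word 0x0a
err:2 = 0 → 0x0 << 6 → word 0x0a
word = 0x0a → little-endian bytes:
  [0]=0x0a

0a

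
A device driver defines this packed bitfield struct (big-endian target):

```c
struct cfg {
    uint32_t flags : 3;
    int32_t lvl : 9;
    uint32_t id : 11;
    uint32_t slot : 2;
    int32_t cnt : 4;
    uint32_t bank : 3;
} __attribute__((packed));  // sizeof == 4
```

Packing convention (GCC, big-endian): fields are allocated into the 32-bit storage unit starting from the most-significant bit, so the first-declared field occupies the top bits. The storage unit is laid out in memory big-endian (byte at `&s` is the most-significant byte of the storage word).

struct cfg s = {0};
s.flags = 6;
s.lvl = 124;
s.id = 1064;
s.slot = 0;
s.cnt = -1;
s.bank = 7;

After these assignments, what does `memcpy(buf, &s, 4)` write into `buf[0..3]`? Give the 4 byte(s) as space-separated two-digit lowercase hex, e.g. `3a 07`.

[29+:3] flags=6 & 0x7 = 0x6; word=0xc0000000
[20+:9] lvl=124 & 0x1ff = 0x7c; word=0xc7c00000
[9+:11] id=1064 & 0x7ff = 0x428; word=0xc7c85000
[7+:2] slot=0 & 0x3 = 0x0; word=0xc7c85000
[3+:4] cnt=-1 & 0xf = 0xf; word=0xc7c85078
[0+:3] bank=7 & 0x7 = 0x7; word=0xc7c8507f
word = 0xc7c8507f → big-endian bytes:
  [0]=0xc7  [1]=0xc8  [2]=0x50  [3]=0x7f

c7 c8 50 7f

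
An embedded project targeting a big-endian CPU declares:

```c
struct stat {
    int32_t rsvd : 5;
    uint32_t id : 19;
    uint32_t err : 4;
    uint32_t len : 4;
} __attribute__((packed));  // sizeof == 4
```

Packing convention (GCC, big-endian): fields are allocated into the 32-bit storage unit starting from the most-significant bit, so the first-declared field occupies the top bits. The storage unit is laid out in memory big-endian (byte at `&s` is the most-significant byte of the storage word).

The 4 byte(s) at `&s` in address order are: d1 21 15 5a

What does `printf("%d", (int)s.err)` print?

5

[0]=0xd1 [1]=0x21 [2]=0x15 [3]=0x5a (big-endian) → word 0xd121155a
rsvd [27+:5] = (word>>27) & 0x1f = 26
id [8+:19] = (word>>8) & 0x7ffff = 74005
err [4+:4] = (word>>4) & 0xf = 5  ←
len [0+:4] = (word>>0) & 0xf = 10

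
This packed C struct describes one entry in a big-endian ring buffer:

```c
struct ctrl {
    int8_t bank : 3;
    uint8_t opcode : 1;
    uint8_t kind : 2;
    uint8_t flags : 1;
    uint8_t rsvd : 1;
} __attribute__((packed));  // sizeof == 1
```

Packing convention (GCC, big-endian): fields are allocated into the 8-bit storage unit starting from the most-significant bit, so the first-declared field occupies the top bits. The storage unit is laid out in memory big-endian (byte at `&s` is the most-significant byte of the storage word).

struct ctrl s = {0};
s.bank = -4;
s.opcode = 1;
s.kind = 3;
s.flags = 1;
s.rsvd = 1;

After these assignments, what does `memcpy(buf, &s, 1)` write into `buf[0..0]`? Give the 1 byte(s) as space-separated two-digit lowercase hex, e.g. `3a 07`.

9f

bank:3 = -4 → 0x4 << 5 → word 0x80
opcode:1 = 1 → 0x1 << 4 → word 0x90
kind:2 = 3 → 0x3 << 2 → word 0x9c
flags:1 = 1 → 0x1 << 1 → word 0x9e
rsvd:1 = 1 → 0x1 << 0 → word 0x9f
word = 0x9f → big-endian bytes:
  [0]=0x9f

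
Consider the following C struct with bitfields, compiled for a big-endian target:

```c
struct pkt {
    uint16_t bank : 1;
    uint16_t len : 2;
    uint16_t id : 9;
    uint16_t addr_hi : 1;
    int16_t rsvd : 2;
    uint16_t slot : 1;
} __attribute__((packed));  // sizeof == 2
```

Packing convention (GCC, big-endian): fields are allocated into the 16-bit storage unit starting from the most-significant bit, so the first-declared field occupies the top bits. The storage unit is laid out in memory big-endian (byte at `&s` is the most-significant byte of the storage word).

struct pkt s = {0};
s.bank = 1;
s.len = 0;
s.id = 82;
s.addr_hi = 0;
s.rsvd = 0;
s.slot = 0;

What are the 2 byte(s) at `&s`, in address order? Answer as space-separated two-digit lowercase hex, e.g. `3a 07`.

[15+:1] bank=1 & 0x1 = 0x1; word=0x8000
[13+:2] len=0 & 0x3 = 0x0; word=0x8000
[4+:9] id=82 & 0x1ff = 0x52; word=0x8520
[3+:1] addr_hi=0 & 0x1 = 0x0; word=0x8520
[1+:2] rsvd=0 & 0x3 = 0x0; word=0x8520
[0+:1] slot=0 & 0x1 = 0x0; word=0x8520
word = 0x8520 → big-endian bytes:
  [0]=0x85  [1]=0x20

85 20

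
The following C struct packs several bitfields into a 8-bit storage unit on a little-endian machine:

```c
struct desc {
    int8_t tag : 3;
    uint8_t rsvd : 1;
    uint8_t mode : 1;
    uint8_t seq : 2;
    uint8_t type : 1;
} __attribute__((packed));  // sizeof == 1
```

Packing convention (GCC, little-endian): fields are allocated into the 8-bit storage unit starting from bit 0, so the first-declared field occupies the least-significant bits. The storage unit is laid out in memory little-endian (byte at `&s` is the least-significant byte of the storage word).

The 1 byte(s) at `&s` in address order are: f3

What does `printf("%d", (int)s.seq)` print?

[0]=0xf3 (little-endian) → word 0xf3
tag [0+:3] = (word>>0) & 0x7 = 3
rsvd [3+:1] = (word>>3) & 0x1 = 0
mode [4+:1] = (word>>4) & 0x1 = 1
seq [5+:2] = (word>>5) & 0x3 = 3  ←
type [7+:1] = (word>>7) & 0x1 = 1

3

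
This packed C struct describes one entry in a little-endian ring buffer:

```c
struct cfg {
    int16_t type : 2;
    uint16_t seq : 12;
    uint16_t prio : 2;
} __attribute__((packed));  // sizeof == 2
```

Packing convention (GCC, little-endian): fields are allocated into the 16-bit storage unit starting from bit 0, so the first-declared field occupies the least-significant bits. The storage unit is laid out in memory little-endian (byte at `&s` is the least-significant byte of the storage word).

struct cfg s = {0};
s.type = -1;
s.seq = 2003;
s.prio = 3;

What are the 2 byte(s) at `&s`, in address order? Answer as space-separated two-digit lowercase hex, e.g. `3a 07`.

4f df

[0+:2] type=-1 & 0x3 = 0x3; word=0x0003
[2+:12] seq=2003 & 0xfff = 0x7d3; word=0x1f4f
[14+:2] prio=3 & 0x3 = 0x3; word=0xdf4f
word = 0xdf4f → little-endian bytes:
  [0]=0x4f  [1]=0xdf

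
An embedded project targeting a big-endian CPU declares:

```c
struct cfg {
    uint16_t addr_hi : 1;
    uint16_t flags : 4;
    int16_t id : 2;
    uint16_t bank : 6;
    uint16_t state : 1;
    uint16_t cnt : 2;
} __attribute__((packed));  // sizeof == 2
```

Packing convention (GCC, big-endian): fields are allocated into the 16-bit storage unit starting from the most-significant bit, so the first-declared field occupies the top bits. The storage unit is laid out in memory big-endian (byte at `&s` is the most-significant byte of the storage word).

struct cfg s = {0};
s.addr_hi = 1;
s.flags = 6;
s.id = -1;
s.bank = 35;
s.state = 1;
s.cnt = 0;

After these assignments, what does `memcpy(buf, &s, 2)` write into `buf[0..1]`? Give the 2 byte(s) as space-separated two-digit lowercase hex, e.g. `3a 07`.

b7 1c

[15+:1] addr_hi=1 & 0x1 = 0x1; word=0x8000
[11+:4] flags=6 & 0xf = 0x6; word=0xb000
[9+:2] id=-1 & 0x3 = 0x3; word=0xb600
[3+:6] bank=35 & 0x3f = 0x23; word=0xb718
[2+:1] state=1 & 0x1 = 0x1; word=0xb71c
[0+:2] cnt=0 & 0x3 = 0x0; word=0xb71c
word = 0xb71c → big-endian bytes:
  [0]=0xb7  [1]=0x1c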